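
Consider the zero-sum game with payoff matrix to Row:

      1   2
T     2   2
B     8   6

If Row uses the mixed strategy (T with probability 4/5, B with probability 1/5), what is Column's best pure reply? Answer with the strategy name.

2

If Column plays 1, Row's expected payoff is (4/5)·2 + (1/5)·8 = 16/5.
If Column plays 2, Row's expected payoff is (4/5)·2 + (1/5)·6 = 14/5.
Column minimizes Row's payoff; the smallest is 14/5, so the best response is 2.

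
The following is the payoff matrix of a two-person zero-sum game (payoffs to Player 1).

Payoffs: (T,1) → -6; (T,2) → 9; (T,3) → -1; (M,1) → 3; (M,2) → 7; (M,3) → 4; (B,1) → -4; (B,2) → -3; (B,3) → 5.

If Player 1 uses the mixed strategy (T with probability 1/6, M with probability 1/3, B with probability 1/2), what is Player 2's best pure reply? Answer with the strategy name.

1

If Player 2 plays 1, Player 1's expected payoff is (1/6)·(-6) + (1/3)·3 + (1/2)·(-4) = -2.
If Player 2 plays 2, Player 1's expected payoff is (1/6)·9 + (1/3)·7 + (1/2)·(-3) = 7/3.
If Player 2 plays 3, Player 1's expected payoff is (1/6)·(-1) + (1/3)·4 + (1/2)·5 = 11/3.
Player 2 minimizes Player 1's payoff; the smallest is -2, so the best response is 1.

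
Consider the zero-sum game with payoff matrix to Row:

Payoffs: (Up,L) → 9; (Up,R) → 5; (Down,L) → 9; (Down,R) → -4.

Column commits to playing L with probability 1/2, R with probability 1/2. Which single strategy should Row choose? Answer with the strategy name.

Up

Expected payoff of Up: (1/2)·9 + (1/2)·5 = 7.
Expected payoff of Down: (1/2)·9 + (1/2)·(-4) = 5/2.
The largest is 7, so Row's best response is Up.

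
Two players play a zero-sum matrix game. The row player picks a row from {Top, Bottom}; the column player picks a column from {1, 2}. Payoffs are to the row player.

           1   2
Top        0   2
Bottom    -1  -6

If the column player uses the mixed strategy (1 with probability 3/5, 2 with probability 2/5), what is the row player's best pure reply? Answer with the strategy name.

Top

Expected payoff of Top: (3/5)·0 + (2/5)·2 = 4/5.
Expected payoff of Bottom: (3/5)·(-1) + (2/5)·(-6) = -3.
The largest is 4/5, so the row player's best response is Top.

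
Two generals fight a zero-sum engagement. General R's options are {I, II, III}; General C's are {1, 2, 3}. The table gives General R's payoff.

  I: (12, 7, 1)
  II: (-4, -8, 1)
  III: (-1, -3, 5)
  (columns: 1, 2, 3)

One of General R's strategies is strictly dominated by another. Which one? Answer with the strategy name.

II

III gives a strictly higher payoff than II against every column: -1 > -4, -3 > -8, 5 > 1.
So II is strictly dominated and General R never plays it.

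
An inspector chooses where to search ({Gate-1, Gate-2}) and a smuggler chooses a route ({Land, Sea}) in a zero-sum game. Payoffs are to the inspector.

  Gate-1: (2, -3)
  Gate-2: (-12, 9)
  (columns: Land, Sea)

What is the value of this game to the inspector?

-9/13

Row minima: Gate-1 → -3, Gate-2 → -12; maximin = -3.
Column maxima: Land → 2, Sea → 9; minimax = 2.
-3 ≠ 2, so there is no saddle point; optimal play is mixed.
Let the inspector play Gate-1 with probability p. Expected payoff against Land: 2p + (-12)(1−p) = 14p − 12; against Sea: (-3)p + 9(1−p) = −12p + 9.
Setting these equal: 14p − 12 = −12p + 9 ⇒ 26p = 21 ⇒ p = 21/26, and the value is (14)·(21/26) − 12 = -9/13.
For the smuggler: with q = P(Land), equating Gate-1's and Gate-2's payoffs gives 5q − 3 = −21q + 9 ⇒ q = 6/13.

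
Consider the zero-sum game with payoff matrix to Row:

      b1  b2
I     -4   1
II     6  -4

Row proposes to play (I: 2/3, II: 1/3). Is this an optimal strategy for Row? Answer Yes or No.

Yes

Against b1 this mix gives (2/3)·(-4) + (1/3)·6 = -2/3.
Against b2 this mix gives (2/3)·1 + (1/3)·(-4) = -2/3.
All of Column's active replies (b1, b2) yield -2/3, and no column does worse for Row. The mix makes Column indifferent and guarantees -2/3, so it is optimal.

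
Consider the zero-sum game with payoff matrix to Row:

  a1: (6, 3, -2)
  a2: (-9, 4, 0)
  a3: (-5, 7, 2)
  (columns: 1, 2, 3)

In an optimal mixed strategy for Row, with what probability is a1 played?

Row minima: a1 → -2, a2 → -9, a3 → -5; maximin = -2.
Column maxima: 1 → 6, 2 → 7, 3 → 2; minimax = 2.
-2 ≠ 2, so there is no saddle point; optimal play is mixed.
a2 is strictly dominated by a3, so Row never plays it.
2 is strictly dominated by 3 (it gives Row strictly more in every row), so Column never plays it.
On the remaining 2×2 (a1, a3 vs 1, 3):
Let Row play a1 with probability p. Expected payoff against 1: 6p + (-5)(1−p) = 11p − 5; against 3: (-2)p + 2(1−p) = −4p + 2.
Setting these equal: 11p − 5 = −4p + 2 ⇒ 15p = 7 ⇒ p = 7/15, and the value is (11)·(7/15) − 5 = 2/15.
For Column: with q = P(1), equating a1's and a3's payoffs gives 8q − 2 = −7q + 2 ⇒ q = 4/15.

7/15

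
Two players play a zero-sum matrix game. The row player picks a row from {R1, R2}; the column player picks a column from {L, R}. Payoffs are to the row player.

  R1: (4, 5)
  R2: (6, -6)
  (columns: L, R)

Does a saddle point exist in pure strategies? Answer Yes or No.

Row minima: R1 → 4, R2 → -6; maximin = 4.
Column maxima: L → 6, R → 5; minimax = 5.
4 ≠ 5, so no pure-strategy equilibrium exists.

No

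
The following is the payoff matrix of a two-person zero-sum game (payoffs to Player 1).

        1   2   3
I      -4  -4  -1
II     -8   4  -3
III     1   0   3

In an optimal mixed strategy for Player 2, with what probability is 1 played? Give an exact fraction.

4/13

Row minima: I → -4, II → -8, III → 0; maximin = 0.
Column maxima: 1 → 1, 2 → 4, 3 → 3; minimax = 1.
0 ≠ 1, so there is no saddle point; optimal play is mixed.
I is strictly dominated by III, so Player 1 never plays it.
3 is strictly dominated by 1 (it gives Player 1 strictly more in every row), so Player 2 never plays it.
On the remaining 2×2 (II, III vs 1, 2):
Let Player 1 play II with probability p. Expected payoff against 1: (-8)p + 1(1−p) = −9p + 1; against 2: 4p + 0(1−p) = 4p.
Setting these equal: −9p + 1 = 4p ⇒ −13p = -1 ⇒ p = 1/13, and the value is (-9)·(1/13) + 1 = 4/13.
For Player 2: with q = P(1), equating II's and III's payoffs gives −12q + 4 = q ⇒ q = 4/13.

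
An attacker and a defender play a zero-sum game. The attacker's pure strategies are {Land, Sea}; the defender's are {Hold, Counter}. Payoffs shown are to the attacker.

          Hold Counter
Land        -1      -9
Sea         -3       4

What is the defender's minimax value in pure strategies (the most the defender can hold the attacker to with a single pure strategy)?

-1

Column maxima: Hold → -1, Counter → 4.
The smallest of these is -1.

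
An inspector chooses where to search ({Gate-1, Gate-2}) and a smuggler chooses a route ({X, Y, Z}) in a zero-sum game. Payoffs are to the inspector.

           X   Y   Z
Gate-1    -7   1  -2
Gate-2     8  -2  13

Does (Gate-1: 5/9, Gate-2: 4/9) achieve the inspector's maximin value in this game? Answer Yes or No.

Yes

Against X this mix gives (5/9)·(-7) + (4/9)·8 = -1/3.
Against Y this mix gives (5/9)·1 + (4/9)·(-2) = -1/3.
Against Z this mix gives (5/9)·(-2) + (4/9)·13 = 14/3.
All of the smuggler's active replies (X, Y) yield -1/3, and no column does worse for the inspector. The mix makes the smuggler indifferent and guarantees -1/3, so it is optimal.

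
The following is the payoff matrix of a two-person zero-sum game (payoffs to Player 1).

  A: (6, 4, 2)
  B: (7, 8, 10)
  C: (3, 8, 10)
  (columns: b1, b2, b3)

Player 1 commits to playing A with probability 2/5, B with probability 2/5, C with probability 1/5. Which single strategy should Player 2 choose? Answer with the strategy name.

If Player 2 plays b1, Player 1's expected payoff is (2/5)·6 + (2/5)·7 + (1/5)·3 = 29/5.
If Player 2 plays b2, Player 1's expected payoff is (2/5)·4 + (2/5)·8 + (1/5)·8 = 32/5.
If Player 2 plays b3, Player 1's expected payoff is (2/5)·2 + (2/5)·10 + (1/5)·10 = 34/5.
Player 2 minimizes Player 1's payoff; the smallest is 29/5, so the best response is b1.

b1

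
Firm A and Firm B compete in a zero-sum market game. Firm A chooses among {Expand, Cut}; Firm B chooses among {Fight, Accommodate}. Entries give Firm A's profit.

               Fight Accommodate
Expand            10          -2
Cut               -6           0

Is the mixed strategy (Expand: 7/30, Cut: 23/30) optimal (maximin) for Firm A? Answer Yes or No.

Against Fight this mix gives (7/30)·10 + (23/30)·(-6) = -34/15.
Against Accommodate this mix gives (7/30)·(-2) + (23/30)·0 = -7/15.
Firm B will play Fight, holding Firm A to -34/15. Shifting weight toward the row that does better against Fight would raise this floor (the equalizing mix achieves -2/3 against both Fight and Accommodate), so the proposed strategy is not optimal.

No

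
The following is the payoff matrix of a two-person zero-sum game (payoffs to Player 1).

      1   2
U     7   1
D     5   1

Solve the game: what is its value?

1

Row minima: U → 1, D → 1; maximin = 1.
Column maxima: 1 → 7, 2 → 1; minimax = 1.
Since maximin = minimax = 1, there is a saddle point and the value is 1.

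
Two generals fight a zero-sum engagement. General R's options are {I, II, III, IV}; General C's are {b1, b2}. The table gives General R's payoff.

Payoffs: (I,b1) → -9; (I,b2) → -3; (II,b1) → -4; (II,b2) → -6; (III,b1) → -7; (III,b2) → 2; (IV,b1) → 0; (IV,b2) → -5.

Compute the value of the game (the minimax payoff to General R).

Row minima: I → -9, II → -6, III → -7, IV → -5; maximin = -5.
Column maxima: b1 → 0, b2 → 2; minimax = 0.
-5 ≠ 0, so there is no saddle point; optimal play is mixed.
I is strictly dominated by III, so General R never plays it.
II is strictly dominated by IV, so General R never plays it.
On the remaining 2×2 (III, IV vs b1, b2):
Let General R play III with probability p. Expected payoff against b1: (-7)p + 0(1−p) = −7p; against b2: 2p + (-5)(1−p) = 7p − 5.
Setting these equal: −7p = 7p − 5 ⇒ −14p = -5 ⇒ p = 5/14, and the value is (-7)·(5/14) = -5/2.
For General C: with q = P(b1), equating III's and IV's payoffs gives −9q + 2 = 5q − 5 ⇒ q = 1/2.

-5/2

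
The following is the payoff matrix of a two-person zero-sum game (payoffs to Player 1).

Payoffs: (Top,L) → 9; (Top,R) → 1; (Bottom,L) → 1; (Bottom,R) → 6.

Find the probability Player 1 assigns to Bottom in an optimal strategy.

Row minima: Top → 1, Bottom → 1; maximin = 1.
Column maxima: L → 9, R → 6; minimax = 6.
1 ≠ 6, so there is no saddle point; optimal play is mixed.
Let Player 1 play Top with probability p. Expected payoff against L: 9p + 1(1−p) = 8p + 1; against R: 1p + 6(1−p) = −5p + 6.
Setting these equal: 8p + 1 = −5p + 6 ⇒ 13p = 5 ⇒ p = 5/13, and the value is (8)·(5/13) + 1 = 53/13.
For Player 2: with q = P(L), equating Top's and Bottom's payoffs gives 8q + 1 = −5q + 6 ⇒ q = 5/13.

8/13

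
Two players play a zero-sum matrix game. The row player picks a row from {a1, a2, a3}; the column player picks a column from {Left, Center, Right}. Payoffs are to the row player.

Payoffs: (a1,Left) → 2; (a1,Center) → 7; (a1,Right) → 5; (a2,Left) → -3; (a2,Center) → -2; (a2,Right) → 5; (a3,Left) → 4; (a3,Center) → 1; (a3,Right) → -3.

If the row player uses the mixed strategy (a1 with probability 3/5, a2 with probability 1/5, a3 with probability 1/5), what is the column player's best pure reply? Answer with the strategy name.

If the column player plays Left, the row player's expected payoff is (3/5)·2 + (1/5)·(-3) + (1/5)·4 = 7/5.
If the column player plays Center, the row player's expected payoff is (3/5)·7 + (1/5)·(-2) + (1/5)·1 = 4.
If the column player plays Right, the row player's expected payoff is (3/5)·5 + (1/5)·5 + (1/5)·(-3) = 17/5.
The column player minimizes the row player's payoff; the smallest is 7/5, so the best response is Left.

Left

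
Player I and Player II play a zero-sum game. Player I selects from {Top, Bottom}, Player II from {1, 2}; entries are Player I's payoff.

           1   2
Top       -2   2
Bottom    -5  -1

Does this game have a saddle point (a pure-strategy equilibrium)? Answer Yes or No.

Yes

Row minima: Top → -2, Bottom → -5; maximin = -2.
Column maxima: 1 → -2, 2 → 2; minimax = -2.
maximin = minimax = -2, so a saddle point exists.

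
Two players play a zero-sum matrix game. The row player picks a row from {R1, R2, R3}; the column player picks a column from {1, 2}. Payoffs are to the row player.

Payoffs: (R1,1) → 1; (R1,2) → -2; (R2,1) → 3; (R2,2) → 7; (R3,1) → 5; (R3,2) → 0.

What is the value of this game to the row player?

35/9

Row minima: R1 → -2, R2 → 3, R3 → 0; maximin = 3.
Column maxima: 1 → 5, 2 → 7; minimax = 5.
3 ≠ 5, so there is no saddle point; optimal play is mixed.
R1 is strictly dominated by R2, so the row player never plays it.
On the remaining 2×2 (R2, R3 vs 1, 2):
Let the row player play R2 with probability p. Expected payoff against 1: 3p + 5(1−p) = −2p + 5; against 2: 7p + 0(1−p) = 7p.
Setting these equal: −2p + 5 = 7p ⇒ −9p = -5 ⇒ p = 5/9, and the value is (-2)·(5/9) + 5 = 35/9.
For the column player: with q = P(1), equating R2's and R3's payoffs gives −4q + 7 = 5q ⇒ q = 7/9.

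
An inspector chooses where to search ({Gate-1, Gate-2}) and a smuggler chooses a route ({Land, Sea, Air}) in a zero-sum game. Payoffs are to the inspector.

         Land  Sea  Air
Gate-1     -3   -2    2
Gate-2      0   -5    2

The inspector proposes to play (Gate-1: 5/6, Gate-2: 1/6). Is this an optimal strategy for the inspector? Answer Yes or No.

Against Land this mix gives (5/6)·(-3) + (1/6)·0 = -5/2.
Against Sea this mix gives (5/6)·(-2) + (1/6)·(-5) = -5/2.
Against Air this mix gives (5/6)·2 + (1/6)·2 = 2.
All of the smuggler's active replies (Land, Sea) yield -5/2, and no column does worse for the inspector. The mix makes the smuggler indifferent and guarantees -5/2, so it is optimal.

Yes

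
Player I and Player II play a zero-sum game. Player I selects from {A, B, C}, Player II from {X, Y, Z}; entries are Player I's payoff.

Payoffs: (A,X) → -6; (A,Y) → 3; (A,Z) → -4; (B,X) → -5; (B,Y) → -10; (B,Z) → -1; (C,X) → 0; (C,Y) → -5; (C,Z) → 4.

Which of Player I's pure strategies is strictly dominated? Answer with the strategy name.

B

C gives a strictly higher payoff than B against every column: 0 > -5, -5 > -10, 4 > -1.
So B is strictly dominated and Player I never plays it.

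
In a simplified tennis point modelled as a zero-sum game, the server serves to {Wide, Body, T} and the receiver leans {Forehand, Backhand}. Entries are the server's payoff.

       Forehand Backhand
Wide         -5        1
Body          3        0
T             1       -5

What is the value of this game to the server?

Row minima: Wide → -5, Body → 0, T → -5; maximin = 0.
Column maxima: Forehand → 3, Backhand → 1; minimax = 1.
0 ≠ 1, so there is no saddle point; optimal play is mixed.
T is strictly dominated by Body, so the server never plays it.
On the remaining 2×2 (Wide, Body vs Forehand, Backhand):
Let the server play Wide with probability p. Expected payoff against Forehand: (-5)p + 3(1−p) = −8p + 3; against Backhand: 1p + 0(1−p) = p.
Setting these equal: −8p + 3 = p ⇒ −9p = -3 ⇒ p = 1/3, and the value is (-8)·(1/3) + 3 = 1/3.
For the receiver: with q = P(Forehand), equating Wide's and Body's payoffs gives −6q + 1 = 3q ⇒ q = 1/9.

1/3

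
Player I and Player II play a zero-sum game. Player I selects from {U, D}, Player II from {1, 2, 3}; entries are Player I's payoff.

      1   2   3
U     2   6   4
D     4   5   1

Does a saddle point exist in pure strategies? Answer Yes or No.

Row minima: U → 2, D → 1; maximin = 2.
Column maxima: 1 → 4, 2 → 6, 3 → 4; minimax = 4.
2 ≠ 4, so no pure-strategy equilibrium exists.

No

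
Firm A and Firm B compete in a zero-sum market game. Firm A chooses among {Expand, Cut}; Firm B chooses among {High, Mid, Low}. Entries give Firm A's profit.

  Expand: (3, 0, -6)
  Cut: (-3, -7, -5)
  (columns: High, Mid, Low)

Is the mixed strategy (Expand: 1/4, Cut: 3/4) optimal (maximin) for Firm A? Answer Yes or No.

Against High this mix gives (1/4)·3 + (3/4)·(-3) = -3/2.
Against Mid this mix gives (1/4)·0 + (3/4)·(-7) = -21/4.
Against Low this mix gives (1/4)·(-6) + (3/4)·(-5) = -21/4.
All of Firm B's active replies (Mid, Low) yield -21/4, and no column does worse for Firm A. The mix makes Firm B indifferent and guarantees -21/4, so it is optimal.

Yes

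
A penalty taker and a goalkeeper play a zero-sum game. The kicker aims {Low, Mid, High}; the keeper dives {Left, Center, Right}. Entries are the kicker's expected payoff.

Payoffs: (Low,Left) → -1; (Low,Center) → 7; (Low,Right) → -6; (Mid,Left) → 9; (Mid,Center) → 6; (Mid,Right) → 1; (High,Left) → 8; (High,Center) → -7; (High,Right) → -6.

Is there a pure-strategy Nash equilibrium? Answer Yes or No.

Row minima: Low → -6, Mid → 1, High → -7; maximin = 1.
Column maxima: Left → 9, Center → 7, Right → 1; minimax = 1.
maximin = minimax = 1, so a saddle point exists.

Yes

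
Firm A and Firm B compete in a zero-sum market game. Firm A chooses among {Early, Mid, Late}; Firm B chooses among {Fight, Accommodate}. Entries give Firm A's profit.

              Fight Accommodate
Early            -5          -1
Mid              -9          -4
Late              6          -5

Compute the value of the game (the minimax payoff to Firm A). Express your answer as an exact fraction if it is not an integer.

Row minima: Early → -5, Mid → -9, Late → -5; maximin = -5.
Column maxima: Fight → 6, Accommodate → -1; minimax = -1.
-5 ≠ -1, so there is no saddle point; optimal play is mixed.
Mid is strictly dominated by Early, so Firm A never plays it.
On the remaining 2×2 (Early, Late vs Fight, Accommodate):
Let Firm A play Early with probability p. Expected payoff against Fight: (-5)p + 6(1−p) = −11p + 6; against Accommodate: (-1)p + (-5)(1−p) = 4p − 5.
Setting these equal: −11p + 6 = 4p − 5 ⇒ −15p = -11 ⇒ p = 11/15, and the value is (-11)·(11/15) + 6 = -31/15.
For Firm B: with q = P(Fight), equating Early's and Late's payoffs gives −4q − 1 = 11q − 5 ⇒ q = 4/15.

-31/15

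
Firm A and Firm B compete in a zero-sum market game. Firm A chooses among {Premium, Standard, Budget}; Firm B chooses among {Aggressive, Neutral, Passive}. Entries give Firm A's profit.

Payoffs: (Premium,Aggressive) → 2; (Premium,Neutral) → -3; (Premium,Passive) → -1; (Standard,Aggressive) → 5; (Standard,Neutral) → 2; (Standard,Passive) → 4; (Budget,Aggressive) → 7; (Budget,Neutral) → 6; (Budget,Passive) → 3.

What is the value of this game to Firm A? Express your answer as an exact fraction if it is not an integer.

Row minima: Premium → -3, Standard → 2, Budget → 3; maximin = 3.
Column maxima: Aggressive → 7, Neutral → 6, Passive → 4; minimax = 4.
3 ≠ 4, so there is no saddle point; optimal play is mixed.
Premium is strictly dominated by Standard, so Firm A never plays it.
Aggressive is strictly dominated by Neutral (it gives Firm A strictly more in every row), so Firm B never plays it.
On the remaining 2×2 (Standard, Budget vs Neutral, Passive):
Let Firm A play Standard with probability p. Expected payoff against Neutral: 2p + 6(1−p) = −4p + 6; against Passive: 4p + 3(1−p) = p + 3.
Setting these equal: −4p + 6 = p + 3 ⇒ −5p = -3 ⇒ p = 3/5, and the value is (-4)·(3/5) + 6 = 18/5.
For Firm B: with q = P(Neutral), equating Standard's and Budget's payoffs gives −2q + 4 = 3q + 3 ⇒ q = 1/5.

18/5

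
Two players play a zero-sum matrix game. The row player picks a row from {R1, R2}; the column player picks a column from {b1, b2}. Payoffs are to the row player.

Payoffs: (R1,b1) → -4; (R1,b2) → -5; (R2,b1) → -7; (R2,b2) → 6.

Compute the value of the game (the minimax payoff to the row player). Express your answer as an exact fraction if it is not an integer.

Row minima: R1 → -5, R2 → -7; maximin = -5.
Column maxima: b1 → -4, b2 → 6; minimax = -4.
-5 ≠ -4, so there is no saddle point; optimal play is mixed.
Let the row player play R1 with probability p. Expected payoff against b1: (-4)p + (-7)(1−p) = 3p − 7; against b2: (-5)p + 6(1−p) = −11p + 6.
Setting these equal: 3p − 7 = −11p + 6 ⇒ 14p = 13 ⇒ p = 13/14, and the value is (3)·(13/14) − 7 = -59/14.
For the column player: with q = P(b1), equating R1's and R2's payoffs gives q − 5 = −13q + 6 ⇒ q = 11/14.

-59/14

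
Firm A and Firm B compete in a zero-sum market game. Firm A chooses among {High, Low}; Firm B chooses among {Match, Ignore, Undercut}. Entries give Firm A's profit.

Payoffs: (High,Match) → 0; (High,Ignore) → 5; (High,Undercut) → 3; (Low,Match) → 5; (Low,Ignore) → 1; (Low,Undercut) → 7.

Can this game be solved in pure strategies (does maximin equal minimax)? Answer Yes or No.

Row minima: High → 0, Low → 1; maximin = 1.
Column maxima: Match → 5, Ignore → 5, Undercut → 7; minimax = 5.
1 ≠ 5, so no pure-strategy equilibrium exists.

No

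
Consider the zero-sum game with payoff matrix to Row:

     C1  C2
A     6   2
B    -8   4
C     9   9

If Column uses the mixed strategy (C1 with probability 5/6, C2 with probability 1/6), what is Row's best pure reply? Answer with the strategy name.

C

Expected payoff of A: (5/6)·6 + (1/6)·2 = 16/3.
Expected payoff of B: (5/6)·(-8) + (1/6)·4 = -6.
Expected payoff of C: (5/6)·9 + (1/6)·9 = 9.
The largest is 9, so Row's best response is C.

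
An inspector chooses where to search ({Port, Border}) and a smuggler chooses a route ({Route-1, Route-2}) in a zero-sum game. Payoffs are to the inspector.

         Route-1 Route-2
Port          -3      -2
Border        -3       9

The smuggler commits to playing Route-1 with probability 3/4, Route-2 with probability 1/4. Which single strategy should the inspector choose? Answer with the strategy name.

Border

Expected payoff of Port: (3/4)·(-3) + (1/4)·(-2) = -11/4.
Expected payoff of Border: (3/4)·(-3) + (1/4)·9 = 0.
The largest is 0, so the inspector's best response is Border.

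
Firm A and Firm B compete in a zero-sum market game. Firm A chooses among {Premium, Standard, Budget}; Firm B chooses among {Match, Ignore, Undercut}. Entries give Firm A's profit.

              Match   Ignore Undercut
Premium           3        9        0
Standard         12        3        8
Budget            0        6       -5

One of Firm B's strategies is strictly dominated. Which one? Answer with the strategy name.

Match

Undercut holds Firm A's payoff strictly below Match in every row: 0 < 3, 8 < 12, -5 < 0.
So Match is strictly dominated for Firm B.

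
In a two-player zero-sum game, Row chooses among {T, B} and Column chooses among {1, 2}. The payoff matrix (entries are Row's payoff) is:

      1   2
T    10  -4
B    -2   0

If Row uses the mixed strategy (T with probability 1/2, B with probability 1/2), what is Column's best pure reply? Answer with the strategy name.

If Column plays 1, Row's expected payoff is (1/2)·10 + (1/2)·(-2) = 4.
If Column plays 2, Row's expected payoff is (1/2)·(-4) + (1/2)·0 = -2.
Column minimizes Row's payoff; the smallest is -2, so the best response is 2.

2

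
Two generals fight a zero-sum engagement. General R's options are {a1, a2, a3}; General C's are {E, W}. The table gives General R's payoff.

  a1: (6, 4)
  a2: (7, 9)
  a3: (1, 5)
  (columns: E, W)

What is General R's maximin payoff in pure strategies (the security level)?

7

Row minima: a1 → 4, a2 → 7, a3 → 1.
The best of these is 7.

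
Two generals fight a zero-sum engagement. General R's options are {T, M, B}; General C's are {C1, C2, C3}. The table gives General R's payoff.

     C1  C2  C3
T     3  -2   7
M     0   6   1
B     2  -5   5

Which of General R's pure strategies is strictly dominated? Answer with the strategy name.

B

T gives a strictly higher payoff than B against every column: 3 > 2, -2 > -5, 7 > 5.
So B is strictly dominated and General R never plays it.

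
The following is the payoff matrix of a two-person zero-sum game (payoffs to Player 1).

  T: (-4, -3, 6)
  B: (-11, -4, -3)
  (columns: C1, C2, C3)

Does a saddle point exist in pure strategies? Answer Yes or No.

Yes

Row minima: T → -4, B → -11; maximin = -4.
Column maxima: C1 → -4, C2 → -3, C3 → 6; minimax = -4.
maximin = minimax = -4, so a saddle point exists.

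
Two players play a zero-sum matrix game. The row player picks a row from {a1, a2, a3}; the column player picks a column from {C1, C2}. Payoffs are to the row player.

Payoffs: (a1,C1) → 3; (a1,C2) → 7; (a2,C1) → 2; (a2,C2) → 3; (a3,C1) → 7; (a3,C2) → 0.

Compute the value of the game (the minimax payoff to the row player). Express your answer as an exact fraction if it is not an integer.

Row minima: a1 → 3, a2 → 2, a3 → 0; maximin = 3.
Column maxima: C1 → 7, C2 → 7; minimax = 7.
3 ≠ 7, so there is no saddle point; optimal play is mixed.
a2 is strictly dominated by a1, so the row player never plays it.
On the remaining 2×2 (a1, a3 vs C1, C2):
Let the row player play a1 with probability p. Expected payoff against C1: 3p + 7(1−p) = −4p + 7; against C2: 7p + 0(1−p) = 7p.
Setting these equal: −4p + 7 = 7p ⇒ −11p = -7 ⇒ p = 7/11, and the value is (-4)·(7/11) + 7 = 49/11.
For the column player: with q = P(C1), equating a1's and a3's payoffs gives −4q + 7 = 7q ⇒ q = 7/11.

49/11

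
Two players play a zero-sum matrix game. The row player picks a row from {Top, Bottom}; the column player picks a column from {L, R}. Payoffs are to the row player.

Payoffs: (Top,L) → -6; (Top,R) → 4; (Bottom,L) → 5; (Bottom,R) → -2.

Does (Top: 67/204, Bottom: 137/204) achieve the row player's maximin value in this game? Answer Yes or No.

Against L this mix gives (67/204)·(-6) + (137/204)·5 = 283/204.
Against R this mix gives (67/204)·4 + (137/204)·(-2) = -1/34.
The column player will play R, holding the row player to -1/34. Shifting weight toward the row that does better against R would raise this floor (the equalizing mix achieves 8/17 against both R and L), so the proposed strategy is not optimal.

No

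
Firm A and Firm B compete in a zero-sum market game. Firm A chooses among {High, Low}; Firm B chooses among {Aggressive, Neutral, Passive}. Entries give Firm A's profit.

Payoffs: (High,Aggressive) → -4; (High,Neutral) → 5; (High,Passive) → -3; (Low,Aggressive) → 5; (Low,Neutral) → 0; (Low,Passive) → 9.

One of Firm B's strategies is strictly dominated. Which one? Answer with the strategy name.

Aggressive holds Firm A's payoff strictly below Passive in every row: -4 < -3, 5 < 9.
So Passive is strictly dominated for Firm B.

Passive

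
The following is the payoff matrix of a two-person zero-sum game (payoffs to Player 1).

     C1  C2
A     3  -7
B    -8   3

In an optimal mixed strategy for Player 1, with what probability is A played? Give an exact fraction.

11/21

Row minima: A → -7, B → -8; maximin = -7.
Column maxima: C1 → 3, C2 → 3; minimax = 3.
-7 ≠ 3, so there is no saddle point; optimal play is mixed.
Let Player 1 play A with probability p. Expected payoff against C1: 3p + (-8)(1−p) = 11p − 8; against C2: (-7)p + 3(1−p) = −10p + 3.
Setting these equal: 11p − 8 = −10p + 3 ⇒ 21p = 11 ⇒ p = 11/21, and the value is (11)·(11/21) − 8 = -47/21.
For Player 2: with q = P(C1), equating A's and B's payoffs gives 10q − 7 = −11q + 3 ⇒ q = 10/21.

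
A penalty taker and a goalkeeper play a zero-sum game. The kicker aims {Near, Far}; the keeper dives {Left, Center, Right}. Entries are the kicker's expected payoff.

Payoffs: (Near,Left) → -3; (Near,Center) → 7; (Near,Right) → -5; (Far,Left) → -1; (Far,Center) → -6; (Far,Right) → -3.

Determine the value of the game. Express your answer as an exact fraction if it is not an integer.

Row minima: Near → -5, Far → -6; maximin = -5.
Column maxima: Left → -1, Center → 7, Right → -3; minimax = -3.
-5 ≠ -3, so there is no saddle point; optimal play is mixed.
Left is strictly dominated by Right (it gives the kicker strictly more in every row), so the keeper never plays it.
On the remaining 2×2 (Near, Far vs Center, Right):
Let the kicker play Near with probability p. Expected payoff against Center: 7p + (-6)(1−p) = 13p − 6; against Right: (-5)p + (-3)(1−p) = −2p − 3.
Setting these equal: 13p − 6 = −2p − 3 ⇒ 15p = 3 ⇒ p = 1/5, and the value is (13)·(1/5) − 6 = -17/5.
For the keeper: with q = P(Center), equating Near's and Far's payoffs gives 12q − 5 = −3q − 3 ⇒ q = 2/15.

-17/5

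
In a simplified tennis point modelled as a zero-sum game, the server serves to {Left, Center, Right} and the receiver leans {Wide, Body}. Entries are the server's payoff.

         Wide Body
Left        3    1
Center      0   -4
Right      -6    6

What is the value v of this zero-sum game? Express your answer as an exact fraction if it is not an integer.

Row minima: Left → 1, Center → -4, Right → -6; maximin = 1.
Column maxima: Wide → 3, Body → 6; minimax = 3.
1 ≠ 3, so there is no saddle point; optimal play is mixed.
Center is strictly dominated by Left, so the server never plays it.
On the remaining 2×2 (Left, Right vs Wide, Body):
Let the server play Left with probability p. Expected payoff against Wide: 3p + (-6)(1−p) = 9p − 6; against Body: 1p + 6(1−p) = −5p + 6.
Setting these equal: 9p − 6 = −5p + 6 ⇒ 14p = 12 ⇒ p = 6/7, and the value is (9)·(6/7) − 6 = 12/7.
For the receiver: with q = P(Wide), equating Left's and Right's payoffs gives 2q + 1 = −12q + 6 ⇒ q = 5/14.

12/7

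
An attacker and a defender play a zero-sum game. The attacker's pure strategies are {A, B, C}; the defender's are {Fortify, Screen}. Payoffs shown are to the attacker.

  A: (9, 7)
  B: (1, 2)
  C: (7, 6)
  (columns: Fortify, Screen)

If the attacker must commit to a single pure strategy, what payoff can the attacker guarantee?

7

Row minima: A → 7, B → 1, C → 6.
The best of these is 7.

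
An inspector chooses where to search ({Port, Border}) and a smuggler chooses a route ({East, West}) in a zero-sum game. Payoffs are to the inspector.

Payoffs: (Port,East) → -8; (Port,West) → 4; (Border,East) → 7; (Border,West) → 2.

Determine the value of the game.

Row minima: Port → -8, Border → 2; maximin = 2.
Column maxima: East → 7, West → 4; minimax = 4.
2 ≠ 4, so there is no saddle point; optimal play is mixed.
Let the inspector play Port with probability p. Expected payoff against East: (-8)p + 7(1−p) = −15p + 7; against West: 4p + 2(1−p) = 2p + 2.
Setting these equal: −15p + 7 = 2p + 2 ⇒ −17p = -5 ⇒ p = 5/17, and the value is (-15)·(5/17) + 7 = 44/17.
For the smuggler: with q = P(East), equating Port's and Border's payoffs gives −12q + 4 = 5q + 2 ⇒ q = 2/17.

44/17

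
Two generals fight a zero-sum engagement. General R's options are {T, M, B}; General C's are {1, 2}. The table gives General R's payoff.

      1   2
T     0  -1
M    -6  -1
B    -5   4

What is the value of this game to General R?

-1/2

Row minima: T → -1, M → -6, B → -5; maximin = -1.
Column maxima: 1 → 0, 2 → 4; minimax = 0.
-1 ≠ 0, so there is no saddle point; optimal play is mixed.
M is strictly dominated by B, so General R never plays it.
On the remaining 2×2 (T, B vs 1, 2):
Let General R play T with probability p. Expected payoff against 1: 0p + (-5)(1−p) = 5p − 5; against 2: (-1)p + 4(1−p) = −5p + 4.
Setting these equal: 5p − 5 = −5p + 4 ⇒ 10p = 9 ⇒ p = 9/10, and the value is (5)·(9/10) − 5 = -1/2.
For General C: with q = P(1), equating T's and B's payoffs gives q − 1 = −9q + 4 ⇒ q = 1/2.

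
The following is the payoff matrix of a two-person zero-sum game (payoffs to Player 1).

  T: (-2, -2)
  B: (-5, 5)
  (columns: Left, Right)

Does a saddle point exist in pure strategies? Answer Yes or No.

Yes

Row minima: T → -2, B → -5; maximin = -2.
Column maxima: Left → -2, Right → 5; minimax = -2.
maximin = minimax = -2, so a saddle point exists.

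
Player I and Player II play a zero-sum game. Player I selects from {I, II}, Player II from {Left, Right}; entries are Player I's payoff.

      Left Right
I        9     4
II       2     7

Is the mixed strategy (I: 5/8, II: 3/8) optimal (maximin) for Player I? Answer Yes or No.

No

Against Left this mix gives (5/8)·9 + (3/8)·2 = 51/8.
Against Right this mix gives (5/8)·4 + (3/8)·7 = 41/8.
Player II will play Right, holding Player I to 41/8. Shifting weight toward the row that does better against Right would raise this floor (the equalizing mix achieves 11/2 against both Right and Left), so the proposed strategy is not optimal.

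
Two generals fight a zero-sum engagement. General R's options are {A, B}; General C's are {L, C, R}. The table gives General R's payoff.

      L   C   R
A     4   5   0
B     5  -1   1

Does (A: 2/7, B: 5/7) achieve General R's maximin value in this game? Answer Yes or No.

Against L this mix gives (2/7)·4 + (5/7)·5 = 33/7.
Against C this mix gives (2/7)·5 + (5/7)·(-1) = 5/7.
Against R this mix gives (2/7)·0 + (5/7)·1 = 5/7.
All of General C's active replies (C, R) yield 5/7, and no column does worse for General R. The mix makes General C indifferent and guarantees 5/7, so it is optimal.

Yes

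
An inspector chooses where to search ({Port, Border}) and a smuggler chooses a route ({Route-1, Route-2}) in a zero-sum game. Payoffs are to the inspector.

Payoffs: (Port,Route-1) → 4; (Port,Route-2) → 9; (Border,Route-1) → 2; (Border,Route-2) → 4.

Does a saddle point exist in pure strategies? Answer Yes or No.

Row minima: Port → 4, Border → 2; maximin = 4.
Column maxima: Route-1 → 4, Route-2 → 9; minimax = 4.
maximin = minimax = 4, so a saddle point exists.

Yes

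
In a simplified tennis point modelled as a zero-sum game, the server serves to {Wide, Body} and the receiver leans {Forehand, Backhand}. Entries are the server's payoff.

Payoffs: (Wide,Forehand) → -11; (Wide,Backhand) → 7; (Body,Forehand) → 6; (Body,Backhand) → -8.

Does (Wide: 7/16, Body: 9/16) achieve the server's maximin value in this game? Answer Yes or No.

Yes

Against Forehand this mix gives (7/16)·(-11) + (9/16)·6 = -23/16.
Against Backhand this mix gives (7/16)·7 + (9/16)·(-8) = -23/16.
All of the receiver's active replies (Forehand, Backhand) yield -23/16, and no column does worse for the server. The mix makes the receiver indifferent and guarantees -23/16, so it is optimal.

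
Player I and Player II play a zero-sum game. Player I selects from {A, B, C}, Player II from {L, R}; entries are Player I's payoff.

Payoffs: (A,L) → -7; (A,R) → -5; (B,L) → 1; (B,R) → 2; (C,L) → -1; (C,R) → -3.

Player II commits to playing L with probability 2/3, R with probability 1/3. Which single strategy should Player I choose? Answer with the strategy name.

B

Expected payoff of A: (2/3)·(-7) + (1/3)·(-5) = -19/3.
Expected payoff of B: (2/3)·1 + (1/3)·2 = 4/3.
Expected payoff of C: (2/3)·(-1) + (1/3)·(-3) = -5/3.
The largest is 4/3, so Player I's best response is B.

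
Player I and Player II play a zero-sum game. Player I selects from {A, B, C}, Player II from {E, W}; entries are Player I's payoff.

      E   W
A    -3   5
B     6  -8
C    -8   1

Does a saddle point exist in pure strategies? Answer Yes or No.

Row minima: A → -3, B → -8, C → -8; maximin = -3.
Column maxima: E → 6, W → 5; minimax = 5.
-3 ≠ 5, so no pure-strategy equilibrium exists.

No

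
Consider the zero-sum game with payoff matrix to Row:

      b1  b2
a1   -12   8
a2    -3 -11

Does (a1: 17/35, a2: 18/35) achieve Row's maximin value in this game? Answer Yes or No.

No

Against b1 this mix gives (17/35)·(-12) + (18/35)·(-3) = -258/35.
Against b2 this mix gives (17/35)·8 + (18/35)·(-11) = -62/35.
Column will play b1, holding Row to -258/35. Shifting weight toward the row that does better against b1 would raise this floor (the equalizing mix achieves -39/7 against both b1 and b2), so the proposed strategy is not optimal.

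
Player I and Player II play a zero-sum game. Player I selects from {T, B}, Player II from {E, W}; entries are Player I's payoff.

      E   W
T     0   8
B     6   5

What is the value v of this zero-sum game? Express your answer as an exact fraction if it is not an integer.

Row minima: T → 0, B → 5; maximin = 5.
Column maxima: E → 6, W → 8; minimax = 6.
5 ≠ 6, so there is no saddle point; optimal play is mixed.
Let Player I play T with probability p. Expected payoff against E: 0p + 6(1−p) = −6p + 6; against W: 8p + 5(1−p) = 3p + 5.
Setting these equal: −6p + 6 = 3p + 5 ⇒ −9p = -1 ⇒ p = 1/9, and the value is (-6)·(1/9) + 6 = 16/3.
For Player II: with q = P(E), equating T's and B's payoffs gives −8q + 8 = q + 5 ⇒ q = 1/3.

16/3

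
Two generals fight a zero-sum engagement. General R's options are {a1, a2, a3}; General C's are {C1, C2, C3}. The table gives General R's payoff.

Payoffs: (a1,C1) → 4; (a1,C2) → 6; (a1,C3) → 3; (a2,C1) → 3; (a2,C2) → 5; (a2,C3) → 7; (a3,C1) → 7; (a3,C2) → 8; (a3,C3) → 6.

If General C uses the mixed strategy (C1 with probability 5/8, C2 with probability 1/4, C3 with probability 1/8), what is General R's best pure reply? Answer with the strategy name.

a3

Expected payoff of a1: (5/8)·4 + (1/4)·6 + (1/8)·3 = 35/8.
Expected payoff of a2: (5/8)·3 + (1/4)·5 + (1/8)·7 = 4.
Expected payoff of a3: (5/8)·7 + (1/4)·8 + (1/8)·6 = 57/8.
The largest is 57/8, so General R's best response is a3.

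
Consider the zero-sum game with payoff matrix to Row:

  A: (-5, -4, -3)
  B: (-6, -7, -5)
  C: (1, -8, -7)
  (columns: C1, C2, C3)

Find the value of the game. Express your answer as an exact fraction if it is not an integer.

-22/5

Row minima: A → -5, B → -7, C → -8; maximin = -5.
Column maxima: C1 → 1, C2 → -4, C3 → -3; minimax = -4.
-5 ≠ -4, so there is no saddle point; optimal play is mixed.
B is strictly dominated by A, so Row never plays it.
C3 is strictly dominated by C2 (it gives Row strictly more in every row), so Column never plays it.
On the remaining 2×2 (A, C vs C1, C2):
Let Row play A with probability p. Expected payoff against C1: (-5)p + 1(1−p) = −6p + 1; against C2: (-4)p + (-8)(1−p) = 4p − 8.
Setting these equal: −6p + 1 = 4p − 8 ⇒ −10p = -9 ⇒ p = 9/10, and the value is (-6)·(9/10) + 1 = -22/5.
For Column: with q = P(C1), equating A's and C's payoffs gives −q − 4 = 9q − 8 ⇒ q = 2/5.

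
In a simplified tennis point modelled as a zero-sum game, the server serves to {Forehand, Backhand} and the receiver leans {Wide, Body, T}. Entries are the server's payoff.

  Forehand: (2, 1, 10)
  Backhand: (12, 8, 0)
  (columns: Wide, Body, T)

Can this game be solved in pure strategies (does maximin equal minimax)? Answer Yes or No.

No

Row minima: Forehand → 1, Backhand → 0; maximin = 1.
Column maxima: Wide → 12, Body → 8, T → 10; minimax = 8.
1 ≠ 8, so no pure-strategy equilibrium exists.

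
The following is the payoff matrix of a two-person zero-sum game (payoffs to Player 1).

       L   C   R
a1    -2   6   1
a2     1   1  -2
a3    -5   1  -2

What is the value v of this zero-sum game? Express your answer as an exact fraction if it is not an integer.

-1/2

Row minima: a1 → -2, a2 → -2, a3 → -5; maximin = -2.
Column maxima: L → 1, C → 6, R → 1; minimax = 1.
-2 ≠ 1, so there is no saddle point; optimal play is mixed.
a3 is strictly dominated by a1, so Player 1 never plays it.
C is strictly dominated by R (it gives Player 1 strictly more in every row), so Player 2 never plays it.
On the remaining 2×2 (a1, a2 vs L, R):
Let Player 1 play a1 with probability p. Expected payoff against L: (-2)p + 1(1−p) = −3p + 1; against R: 1p + (-2)(1−p) = 3p − 2.
Setting these equal: −3p + 1 = 3p − 2 ⇒ −6p = -3 ⇒ p = 1/2, and the value is (-3)·(1/2) + 1 = -1/2.
For Player 2: with q = P(L), equating a1's and a2's payoffs gives −3q + 1 = 3q − 2 ⇒ q = 1/2.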